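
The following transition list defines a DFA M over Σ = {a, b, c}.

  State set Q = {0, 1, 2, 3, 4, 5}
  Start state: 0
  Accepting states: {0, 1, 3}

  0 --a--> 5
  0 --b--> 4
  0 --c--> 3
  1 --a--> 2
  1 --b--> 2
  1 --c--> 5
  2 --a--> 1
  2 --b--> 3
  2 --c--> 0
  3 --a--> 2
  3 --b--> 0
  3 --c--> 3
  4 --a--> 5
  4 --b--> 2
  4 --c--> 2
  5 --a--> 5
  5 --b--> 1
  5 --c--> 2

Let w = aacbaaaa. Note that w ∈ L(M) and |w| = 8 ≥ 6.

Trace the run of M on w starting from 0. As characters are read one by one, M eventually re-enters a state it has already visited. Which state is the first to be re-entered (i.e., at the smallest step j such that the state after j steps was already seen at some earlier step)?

State sequence: 0 -a-> 5 -a-> 5 -c-> 2 -b-> 3 -a-> 2 -a-> 1 -a-> 2 -a-> 1
First repeat at step 2: 5 was already visited.

The earliest repeat is at step j = 2: M is in 5, which it already visited at step i = 1.

5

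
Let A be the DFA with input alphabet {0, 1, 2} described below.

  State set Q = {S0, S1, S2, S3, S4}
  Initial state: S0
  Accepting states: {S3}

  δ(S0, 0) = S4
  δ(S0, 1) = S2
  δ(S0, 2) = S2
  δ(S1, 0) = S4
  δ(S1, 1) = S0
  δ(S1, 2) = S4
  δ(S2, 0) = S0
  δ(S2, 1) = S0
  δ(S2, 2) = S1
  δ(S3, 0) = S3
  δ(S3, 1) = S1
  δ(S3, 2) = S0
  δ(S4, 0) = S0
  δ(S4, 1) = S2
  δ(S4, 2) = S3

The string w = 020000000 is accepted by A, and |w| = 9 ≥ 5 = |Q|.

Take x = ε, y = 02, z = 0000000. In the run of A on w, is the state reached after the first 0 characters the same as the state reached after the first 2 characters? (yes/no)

no

State sequence: S0 -0-> S4 -2-> S3

After x (step 0): S0. After xy (step 2): S3.
They differ (S0 ≠ S3), so y is not a cycle from the state after x; this split is not the one the pumping-lemma construction produces, and pumping y need not keep the string in L(A).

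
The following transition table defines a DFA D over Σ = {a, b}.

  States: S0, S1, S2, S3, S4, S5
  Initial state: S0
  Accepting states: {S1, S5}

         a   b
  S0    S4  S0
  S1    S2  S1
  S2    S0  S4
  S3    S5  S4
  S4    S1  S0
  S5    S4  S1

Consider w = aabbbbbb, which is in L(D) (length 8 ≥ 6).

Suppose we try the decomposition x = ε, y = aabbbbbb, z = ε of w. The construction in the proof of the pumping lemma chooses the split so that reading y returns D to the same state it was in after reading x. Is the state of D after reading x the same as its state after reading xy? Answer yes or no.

Run of D on the first 8 characters of w = a a b b b b b b:
  step 0: S0  (start)
  step 1: S4  (read a: S0→S4)
  step 2: S1  (read a: S4→S1)
  step 3: S1  (read b: S1→S1)
  step 4: S1  (read b: S1→S1)
  step 5: S1  (read b: S1→S1)
  step 6: S1  (read b: S1→S1)
  step 7: S1  (read b: S1→S1)
  step 8: S1  (read b: S1→S1)

After x (step 0): S0. After xy (step 8): S1.
They differ (S0 ≠ S1), so y is not a cycle from the state after x; this split is not the one the pumping-lemma construction produces, and pumping y need not keep the string in L(D).

no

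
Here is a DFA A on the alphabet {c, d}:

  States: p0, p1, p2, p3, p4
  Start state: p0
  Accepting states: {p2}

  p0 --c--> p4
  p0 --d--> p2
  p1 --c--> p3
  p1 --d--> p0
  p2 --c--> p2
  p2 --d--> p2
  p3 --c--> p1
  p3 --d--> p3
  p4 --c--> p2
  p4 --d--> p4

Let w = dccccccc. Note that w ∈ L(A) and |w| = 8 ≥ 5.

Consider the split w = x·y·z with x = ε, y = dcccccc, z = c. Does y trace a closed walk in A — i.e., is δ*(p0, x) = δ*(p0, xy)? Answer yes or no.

no

State sequence: p0 -d-> p2 -c-> p2 -c-> p2 -c-> p2 -c-> p2 -c-> p2 -c-> p2

After x (step 0): p0. After xy (step 7): p2.
They differ (p0 ≠ p2), so y is not a cycle from the state after x; this split is not the one the pumping-lemma construction produces, and pumping y need not keep the string in L(A).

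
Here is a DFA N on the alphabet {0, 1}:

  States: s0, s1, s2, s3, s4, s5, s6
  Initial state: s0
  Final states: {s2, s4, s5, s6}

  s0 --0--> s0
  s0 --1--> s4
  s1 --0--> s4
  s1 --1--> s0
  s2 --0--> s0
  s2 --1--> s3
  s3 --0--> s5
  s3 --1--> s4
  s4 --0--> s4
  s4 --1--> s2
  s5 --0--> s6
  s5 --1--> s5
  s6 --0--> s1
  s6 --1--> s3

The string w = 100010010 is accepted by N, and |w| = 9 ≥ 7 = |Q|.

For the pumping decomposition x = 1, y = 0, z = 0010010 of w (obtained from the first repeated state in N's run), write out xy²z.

xy^2z = 1·0·0·0010010 = 1000010010.
Reading y = 0 takes N from s4 back to s4, so after x·y·y the machine is still in s4, and z then leads to the accepting state s4. Hence 1000010010 ∈ L(N).

1000010010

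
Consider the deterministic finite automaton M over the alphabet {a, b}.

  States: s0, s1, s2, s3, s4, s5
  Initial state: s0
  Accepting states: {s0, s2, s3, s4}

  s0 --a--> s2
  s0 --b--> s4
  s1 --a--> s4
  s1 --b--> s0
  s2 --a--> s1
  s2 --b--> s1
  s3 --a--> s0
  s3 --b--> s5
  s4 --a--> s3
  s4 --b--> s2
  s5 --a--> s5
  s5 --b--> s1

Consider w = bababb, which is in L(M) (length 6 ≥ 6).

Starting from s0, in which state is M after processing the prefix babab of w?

State sequence: s0 -b-> s4 -a-> s3 -b-> s5 -a-> s5 -b-> s1

After reading 5 characters, M is in state s1.

s1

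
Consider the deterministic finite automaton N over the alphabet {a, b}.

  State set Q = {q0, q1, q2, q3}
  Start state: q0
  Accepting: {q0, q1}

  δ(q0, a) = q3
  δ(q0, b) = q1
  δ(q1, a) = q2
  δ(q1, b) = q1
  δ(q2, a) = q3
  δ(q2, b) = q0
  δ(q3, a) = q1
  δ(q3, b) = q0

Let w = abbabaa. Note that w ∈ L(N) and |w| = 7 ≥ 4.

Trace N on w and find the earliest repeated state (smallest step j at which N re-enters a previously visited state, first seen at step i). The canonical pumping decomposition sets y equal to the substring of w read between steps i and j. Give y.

ab

Run of N on w = a b b a b a a:
  step 0: q0  (start)
  step 1: q3  (read a: q0→q3)
  step 2: q0  (read b: q3→q0)   ← first repeat (q0 seen earlier)
  step 3: q1  (read b: q0→q1)
  step 4: q2  (read a: q1→q2)
  step 5: q0  (read b: q2→q0)
  step 6: q3  (read a: q0→q3)
  step 7: q1  (read a: q3→q1)

So i = 0, j = 2, giving x = w[0:0] = ε, y = w[0:2] = ab, z = w[2:7] = babaa.
Check: |xy| = 2 ≤ 4 and |y| = 2 ≥ 1. Reading y takes N from q0 back to q0, so every xyⁱz is accepted.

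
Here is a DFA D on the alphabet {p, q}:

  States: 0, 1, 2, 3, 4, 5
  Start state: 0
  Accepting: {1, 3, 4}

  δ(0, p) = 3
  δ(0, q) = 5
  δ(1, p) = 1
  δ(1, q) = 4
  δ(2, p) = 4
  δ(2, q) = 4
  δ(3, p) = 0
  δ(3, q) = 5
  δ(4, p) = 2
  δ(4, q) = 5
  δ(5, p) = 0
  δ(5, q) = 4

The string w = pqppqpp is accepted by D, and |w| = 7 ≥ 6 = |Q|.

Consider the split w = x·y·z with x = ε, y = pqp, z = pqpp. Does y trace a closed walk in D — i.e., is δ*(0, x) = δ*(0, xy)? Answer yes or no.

yes

State sequence: 0 -p-> 3 -q-> 5 -p-> 0

After x (step 0): 0. After xy (step 3): 0.
They match, so y = pqp drives D around a cycle from 0 back to itself; pumping y any number of times keeps D in 0 before reading z, and xyⁱz ∈ L(D) for every i ≥ 0.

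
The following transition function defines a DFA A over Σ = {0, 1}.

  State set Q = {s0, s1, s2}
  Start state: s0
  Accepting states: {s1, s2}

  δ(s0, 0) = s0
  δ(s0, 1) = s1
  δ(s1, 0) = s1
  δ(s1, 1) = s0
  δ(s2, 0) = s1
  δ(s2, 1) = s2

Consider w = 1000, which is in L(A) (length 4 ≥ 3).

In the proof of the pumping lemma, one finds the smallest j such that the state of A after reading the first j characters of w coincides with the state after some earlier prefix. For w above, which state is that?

s1

State sequence: s0 -1-> s1 -0-> s1 -0-> s1 -0-> s1
First repeat at step 2: s1 was already visited.

The earliest repeat is at step j = 2: A is in s1, which it already visited at step i = 1.
With |Q| = 3, pigeonhole forces a state repeat no later than step 3; the substring read between the first and second visits to that state can be pumped.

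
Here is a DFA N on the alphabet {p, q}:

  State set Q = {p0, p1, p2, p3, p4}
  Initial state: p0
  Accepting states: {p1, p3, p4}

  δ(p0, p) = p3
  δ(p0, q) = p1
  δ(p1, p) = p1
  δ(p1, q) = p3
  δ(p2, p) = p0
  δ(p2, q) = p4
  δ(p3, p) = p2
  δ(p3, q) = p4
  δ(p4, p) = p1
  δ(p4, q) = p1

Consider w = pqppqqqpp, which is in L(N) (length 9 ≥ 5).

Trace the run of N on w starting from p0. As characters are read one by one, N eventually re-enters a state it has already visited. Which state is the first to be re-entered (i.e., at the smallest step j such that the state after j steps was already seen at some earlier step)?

p1

State sequence: p0 -p-> p3 -q-> p4 -p-> p1 -p-> p1 -q-> p3 -q-> p4 -q-> p1 -p-> p1 -p-> p1
First repeat at step 4: p1 was already visited.

The earliest repeat is at step j = 4: N is in p1, which it already visited at step i = 3.
The DFA has 5 states, so the proof of the pumping lemma guarantees a repeated state among the first 5+1 visited; the segment between the two visits is the pumpable y.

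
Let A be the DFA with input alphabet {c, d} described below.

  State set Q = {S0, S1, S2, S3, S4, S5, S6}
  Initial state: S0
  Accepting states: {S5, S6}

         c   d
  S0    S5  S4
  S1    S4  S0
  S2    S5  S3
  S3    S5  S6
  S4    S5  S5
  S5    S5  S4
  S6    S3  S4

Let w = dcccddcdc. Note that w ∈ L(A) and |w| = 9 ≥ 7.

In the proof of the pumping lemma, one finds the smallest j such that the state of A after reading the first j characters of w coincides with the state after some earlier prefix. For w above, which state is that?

State sequence: S0 -d-> S4 -c-> S5 -c-> S5 -c-> S5 -d-> S4 -d-> S5 -c-> S5 -d-> S4 -c-> S5
First repeat at step 3: S5 was already visited.

The earliest repeat is at step j = 3: A is in S5, which it already visited at step i = 2.
The DFA has 7 states, so the proof of the pumping lemma guarantees a repeated state among the first 7+1 visited; the segment between the two visits is the pumpable y.

S5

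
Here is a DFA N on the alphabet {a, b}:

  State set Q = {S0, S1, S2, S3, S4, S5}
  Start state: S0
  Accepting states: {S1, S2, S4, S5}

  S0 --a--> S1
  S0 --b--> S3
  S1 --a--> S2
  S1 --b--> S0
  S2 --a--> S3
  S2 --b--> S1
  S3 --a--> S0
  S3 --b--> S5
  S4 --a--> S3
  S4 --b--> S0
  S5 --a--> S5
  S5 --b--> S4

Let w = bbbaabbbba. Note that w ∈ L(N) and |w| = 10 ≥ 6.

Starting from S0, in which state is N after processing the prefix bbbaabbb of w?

S4

Run of N on the first 8 characters of w = b b b a a b b b:
  step 0: S0  (start)
  step 1: S3  (read b: S0→S3)
  step 2: S5  (read b: S3→S5)
  step 3: S4  (read b: S5→S4)
  step 4: S3  (read a: S4→S3)
  step 5: S0  (read a: S3→S0)
  step 6: S3  (read b: S0→S3)
  step 7: S5  (read b: S3→S5)
  step 8: S4  (read b: S5→S4)

After reading 8 characters, N is in state S4.
(This kind of state-tracing is the core of the pumping-lemma construction: with 6 states, pigeonhole forces a repeat within the first 6 steps.)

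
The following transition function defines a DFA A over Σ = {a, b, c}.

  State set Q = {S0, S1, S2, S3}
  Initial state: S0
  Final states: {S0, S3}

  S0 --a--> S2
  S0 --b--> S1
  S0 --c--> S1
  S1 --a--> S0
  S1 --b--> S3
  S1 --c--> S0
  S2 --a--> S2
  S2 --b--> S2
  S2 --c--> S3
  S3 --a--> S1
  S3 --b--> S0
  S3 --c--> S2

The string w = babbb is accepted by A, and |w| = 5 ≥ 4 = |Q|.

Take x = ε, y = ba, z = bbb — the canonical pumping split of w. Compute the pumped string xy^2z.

xy^2z = ε·ba·ba·bbb = bababbb.
Reading y = ba takes A from S0 back to S0, so after x·y·y the machine is still in S0, and z then leads to the accepting state S0. Hence bababbb ∈ L(A).

bababbb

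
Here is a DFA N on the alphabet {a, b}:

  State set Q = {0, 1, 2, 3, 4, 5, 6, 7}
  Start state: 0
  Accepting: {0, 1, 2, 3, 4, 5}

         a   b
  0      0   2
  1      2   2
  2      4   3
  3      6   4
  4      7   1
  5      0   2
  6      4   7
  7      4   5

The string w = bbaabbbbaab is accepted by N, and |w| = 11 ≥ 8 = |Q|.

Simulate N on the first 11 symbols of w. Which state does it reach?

1

State sequence: 0 -b-> 2 -b-> 3 -a-> 6 -a-> 4 -b-> 1 -b-> 2 -b-> 3 -b-> 4 -a-> 7 -a-> 4 -b-> 1

After reading 11 characters, N is in state 1.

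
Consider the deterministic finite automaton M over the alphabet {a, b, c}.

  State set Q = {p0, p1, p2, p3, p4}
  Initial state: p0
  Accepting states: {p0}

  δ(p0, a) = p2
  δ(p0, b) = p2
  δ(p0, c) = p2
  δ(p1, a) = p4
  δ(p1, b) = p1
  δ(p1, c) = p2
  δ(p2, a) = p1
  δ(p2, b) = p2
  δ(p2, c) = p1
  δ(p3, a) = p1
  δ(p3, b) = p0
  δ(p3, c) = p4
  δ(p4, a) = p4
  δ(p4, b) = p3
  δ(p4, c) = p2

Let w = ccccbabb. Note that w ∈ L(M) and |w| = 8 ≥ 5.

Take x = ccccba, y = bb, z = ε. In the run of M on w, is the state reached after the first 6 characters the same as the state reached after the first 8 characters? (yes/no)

no

Run of M on the first 8 characters of w = c c c c b a b b:
  step 0: p0  (start)
  step 1: p2  (read c: p0→p2)
  step 2: p1  (read c: p2→p1)
  step 3: p2  (read c: p1→p2)
  step 4: p1  (read c: p2→p1)
  step 5: p1  (read b: p1→p1)
  step 6: p4  (read a: p1→p4)
  step 7: p3  (read b: p4→p3)
  step 8: p0  (read b: p3→p0)

After x (step 6): p4. After xy (step 8): p0.
They differ (p4 ≠ p0), so y is not a cycle from the state after x; this split is not the one the pumping-lemma construction produces, and pumping y need not keep the string in L(M).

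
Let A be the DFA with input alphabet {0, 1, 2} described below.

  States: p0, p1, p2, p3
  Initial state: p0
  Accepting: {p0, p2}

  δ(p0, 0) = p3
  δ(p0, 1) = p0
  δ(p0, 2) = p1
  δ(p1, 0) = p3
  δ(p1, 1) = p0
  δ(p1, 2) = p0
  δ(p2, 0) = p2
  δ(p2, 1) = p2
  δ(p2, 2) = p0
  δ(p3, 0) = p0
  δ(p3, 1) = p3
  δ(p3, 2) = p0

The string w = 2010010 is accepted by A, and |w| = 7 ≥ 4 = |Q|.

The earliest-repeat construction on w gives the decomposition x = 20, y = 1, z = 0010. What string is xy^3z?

xy^3z = 20·1·1·1·0010 = 201110010.
Reading y = 1 takes A from p3 back to p3, so after x·y·y·y the machine is still in p3, and z then leads to the accepting state p0. Hence 201110010 ∈ L(A).

201110010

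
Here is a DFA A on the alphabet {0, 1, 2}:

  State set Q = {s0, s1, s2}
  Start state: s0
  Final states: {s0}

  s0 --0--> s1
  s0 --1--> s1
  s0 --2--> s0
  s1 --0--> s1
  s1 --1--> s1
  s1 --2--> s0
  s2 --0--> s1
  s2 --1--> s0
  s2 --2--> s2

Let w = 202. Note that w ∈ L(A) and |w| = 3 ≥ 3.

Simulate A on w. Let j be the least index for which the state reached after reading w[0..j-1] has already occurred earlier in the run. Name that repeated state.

s0

State sequence: s0 -2-> s0 -0-> s1 -2-> s0
First repeat at step 1: s0 was already visited.

The earliest repeat is at step j = 1: A is in s0, which it already visited at step i = 0.
With |Q| = 3, pigeonhole forces a state repeat no later than step 3; the substring read between the first and second visits to that state can be pumped.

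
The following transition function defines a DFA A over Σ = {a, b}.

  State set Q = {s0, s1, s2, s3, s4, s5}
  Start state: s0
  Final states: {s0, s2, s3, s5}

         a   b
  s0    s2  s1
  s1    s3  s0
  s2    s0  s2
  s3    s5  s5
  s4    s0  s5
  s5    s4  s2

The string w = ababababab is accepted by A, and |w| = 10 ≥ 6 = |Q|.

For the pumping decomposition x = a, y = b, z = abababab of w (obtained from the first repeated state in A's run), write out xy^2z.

xy^2z = a·b·b·abababab = abbabababab.
Reading y = b takes A from s2 back to s2, so after x·y·y the machine is still in s2, and z then leads to the accepting state s5. Hence abbabababab ∈ L(A).

abbabababab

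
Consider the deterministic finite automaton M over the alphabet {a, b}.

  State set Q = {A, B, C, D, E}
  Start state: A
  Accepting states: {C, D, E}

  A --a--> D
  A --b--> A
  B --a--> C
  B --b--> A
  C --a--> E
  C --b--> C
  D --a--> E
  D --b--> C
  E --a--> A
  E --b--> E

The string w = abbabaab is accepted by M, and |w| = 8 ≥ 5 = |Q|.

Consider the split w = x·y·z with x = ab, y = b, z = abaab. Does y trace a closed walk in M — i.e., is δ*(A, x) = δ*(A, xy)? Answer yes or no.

yes

State sequence: A -a-> D -b-> C -b-> C

After x (step 2): C. After xy (step 3): C.
They match, so y = b drives M around a cycle from C back to itself; pumping y any number of times keeps M in C before reading z, and xyⁱz ∈ L(M) for every i ≥ 0.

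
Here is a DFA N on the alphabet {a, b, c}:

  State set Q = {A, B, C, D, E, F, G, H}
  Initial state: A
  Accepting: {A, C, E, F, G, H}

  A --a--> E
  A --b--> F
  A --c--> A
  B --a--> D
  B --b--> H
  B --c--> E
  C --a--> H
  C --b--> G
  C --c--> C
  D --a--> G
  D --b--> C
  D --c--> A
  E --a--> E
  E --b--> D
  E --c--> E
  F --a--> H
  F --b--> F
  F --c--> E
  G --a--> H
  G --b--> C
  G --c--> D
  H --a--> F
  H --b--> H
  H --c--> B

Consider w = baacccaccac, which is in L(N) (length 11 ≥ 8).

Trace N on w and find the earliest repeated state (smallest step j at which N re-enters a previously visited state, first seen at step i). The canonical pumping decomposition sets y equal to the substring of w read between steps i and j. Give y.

aa

Run of N on w = b a a c c c a c c a c:
  step 0: A  (start)
  step 1: F  (read b: A→F)
  step 2: H  (read a: F→H)
  step 3: F  (read a: H→F)   ← first repeat (F seen earlier)
  step 4: E  (read c: F→E)
  step 5: E  (read c: E→E)
  step 6: E  (read c: E→E)
  step 7: E  (read a: E→E)
  step 8: E  (read c: E→E)
  step 9: E  (read c: E→E)
  step 10: E  (read a: E→E)
  step 11: E  (read c: E→E)

So i = 1, j = 3, giving x = w[0:1] = b, y = w[1:3] = aa, z = w[3:11] = cccaccac.
Check: |xy| = 3 ≤ 8 and |y| = 2 ≥ 1. Reading y takes N from F back to F, so every xyⁱz is accepted.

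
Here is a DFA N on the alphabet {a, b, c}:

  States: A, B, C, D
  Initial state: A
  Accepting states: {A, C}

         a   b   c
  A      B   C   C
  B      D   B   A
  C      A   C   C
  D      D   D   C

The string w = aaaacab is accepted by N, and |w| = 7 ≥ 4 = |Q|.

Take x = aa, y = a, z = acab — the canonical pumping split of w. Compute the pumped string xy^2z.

xy^2z = aa·a·a·acab = aaaaacab.
Reading y = a takes N from D back to D, so after x·y·y the machine is still in D, and z then leads to the accepting state C. Hence aaaaacab ∈ L(N).

aaaaacab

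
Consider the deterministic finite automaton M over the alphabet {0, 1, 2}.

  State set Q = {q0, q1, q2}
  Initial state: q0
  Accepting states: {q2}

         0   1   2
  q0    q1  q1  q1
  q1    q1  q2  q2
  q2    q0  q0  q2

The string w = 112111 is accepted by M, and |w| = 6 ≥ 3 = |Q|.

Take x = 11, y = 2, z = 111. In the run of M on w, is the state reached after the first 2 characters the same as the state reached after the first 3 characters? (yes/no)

Run of M on the first 3 characters of w = 1 1 2:
  step 0: q0  (start)
  step 1: q1  (read 1: q0→q1)
  step 2: q2  (read 1: q1→q2)
  step 3: q2  (read 2: q2→q2)

After x (step 2): q2. After xy (step 3): q2.
They match, so y = 2 drives M around a cycle from q2 back to itself; pumping y any number of times keeps M in q2 before reading z, and xyⁱz ∈ L(M) for every i ≥ 0.

yes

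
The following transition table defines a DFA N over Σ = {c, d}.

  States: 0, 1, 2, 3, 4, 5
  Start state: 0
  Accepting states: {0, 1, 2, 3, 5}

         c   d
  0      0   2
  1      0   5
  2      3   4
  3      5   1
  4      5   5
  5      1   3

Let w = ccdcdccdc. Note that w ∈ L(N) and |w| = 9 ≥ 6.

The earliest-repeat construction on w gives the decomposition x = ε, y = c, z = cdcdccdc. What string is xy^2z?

cccdcdccdc

xy^2z = ε·c·c·cdcdccdc = cccdcdccdc.
Reading y = c takes N from 0 back to 0, so after x·y·y the machine is still in 0, and z then leads to the accepting state 3. Hence cccdcdccdc ∈ L(N).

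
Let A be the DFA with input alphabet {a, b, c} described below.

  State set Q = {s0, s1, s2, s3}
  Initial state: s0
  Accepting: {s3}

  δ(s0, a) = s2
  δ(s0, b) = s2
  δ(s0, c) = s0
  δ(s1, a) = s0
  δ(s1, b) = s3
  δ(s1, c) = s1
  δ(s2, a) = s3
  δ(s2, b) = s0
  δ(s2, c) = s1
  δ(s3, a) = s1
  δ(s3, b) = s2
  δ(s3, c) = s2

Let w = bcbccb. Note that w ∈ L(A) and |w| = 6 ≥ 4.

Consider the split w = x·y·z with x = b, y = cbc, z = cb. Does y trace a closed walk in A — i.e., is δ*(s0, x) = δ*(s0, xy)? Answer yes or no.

Run of A on the first 4 characters of w = b c b c:
  step 0: s0  (start)
  step 1: s2  (read b: s0→s2)
  step 2: s1  (read c: s2→s1)
  step 3: s3  (read b: s1→s3)
  step 4: s2  (read c: s3→s2)

After x (step 1): s2. After xy (step 4): s2.
They match, so y = cbc drives A around a cycle from s2 back to itself; pumping y any number of times keeps A in s2 before reading z, and xyⁱz ∈ L(A) for every i ≥ 0.

yes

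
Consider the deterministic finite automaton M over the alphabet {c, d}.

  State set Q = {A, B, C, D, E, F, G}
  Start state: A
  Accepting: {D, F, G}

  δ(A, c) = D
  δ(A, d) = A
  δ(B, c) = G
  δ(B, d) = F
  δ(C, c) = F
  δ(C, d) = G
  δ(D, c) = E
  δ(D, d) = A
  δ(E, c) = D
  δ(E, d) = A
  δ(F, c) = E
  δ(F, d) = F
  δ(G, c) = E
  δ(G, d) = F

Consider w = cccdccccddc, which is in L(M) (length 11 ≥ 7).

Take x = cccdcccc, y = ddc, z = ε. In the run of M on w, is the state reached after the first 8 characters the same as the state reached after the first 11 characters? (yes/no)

no

Run of M on the first 11 characters of w = c c c d c c c c d d c:
  step 0: A  (start)
  step 1: D  (read c: A→D)
  step 2: E  (read c: D→E)
  step 3: D  (read c: E→D)
  step 4: A  (read d: D→A)
  step 5: D  (read c: A→D)
  step 6: E  (read c: D→E)
  step 7: D  (read c: E→D)
  step 8: E  (read c: D→E)
  step 9: A  (read d: E→A)
  step 10: A  (read d: A→A)
  step 11: D  (read c: A→D)

After x (step 8): E. After xy (step 11): D.
They differ (E ≠ D), so y is not a cycle from the state after x; this split is not the one the pumping-lemma construction produces, and pumping y need not keep the string in L(M).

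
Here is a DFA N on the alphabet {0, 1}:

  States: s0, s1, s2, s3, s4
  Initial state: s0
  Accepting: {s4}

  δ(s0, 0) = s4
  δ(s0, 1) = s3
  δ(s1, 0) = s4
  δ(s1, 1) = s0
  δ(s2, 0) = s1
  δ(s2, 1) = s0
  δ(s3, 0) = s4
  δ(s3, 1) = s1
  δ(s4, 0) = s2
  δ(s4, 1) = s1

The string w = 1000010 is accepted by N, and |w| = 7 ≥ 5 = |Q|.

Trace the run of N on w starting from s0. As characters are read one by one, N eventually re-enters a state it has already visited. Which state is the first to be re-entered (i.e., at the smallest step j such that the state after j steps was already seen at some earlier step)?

Run of N on w = 1 0 0 0 0 1 0:
  step 0: s0  (start)
  step 1: s3  (read 1: s0→s3)
  step 2: s4  (read 0: s3→s4)
  step 3: s2  (read 0: s4→s2)
  step 4: s1  (read 0: s2→s1)
  step 5: s4  (read 0: s1→s4)   ← first repeat (s4 seen earlier)
  step 6: s1  (read 1: s4→s1)
  step 7: s4  (read 0: s1→s4)

The earliest repeat is at step j = 5: N is in s4, which it already visited at step i = 2.
With |Q| = 5, pigeonhole forces a state repeat no later than step 5; the substring read between the first and second visits to that state can be pumped.

s4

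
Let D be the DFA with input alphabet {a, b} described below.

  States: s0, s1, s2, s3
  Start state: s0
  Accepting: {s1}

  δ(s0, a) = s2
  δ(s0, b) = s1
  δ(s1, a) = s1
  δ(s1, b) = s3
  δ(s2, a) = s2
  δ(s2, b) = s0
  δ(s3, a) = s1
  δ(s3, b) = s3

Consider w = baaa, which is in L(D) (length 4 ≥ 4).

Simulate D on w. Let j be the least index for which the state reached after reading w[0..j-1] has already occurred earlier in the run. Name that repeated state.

Run of D on w = b a a a:
  step 0: s0  (start)
  step 1: s1  (read b: s0→s1)
  step 2: s1  (read a: s1→s1)   ← first repeat (s1 seen earlier)
  step 3: s1  (read a: s1→s1)
  step 4: s1  (read a: s1→s1)

The earliest repeat is at step j = 2: D is in s1, which it already visited at step i = 1.
The DFA has 4 states, so the proof of the pumping lemma guarantees a repeated state among the first 4+1 visited; the segment between the two visits is the pumpable y.

s1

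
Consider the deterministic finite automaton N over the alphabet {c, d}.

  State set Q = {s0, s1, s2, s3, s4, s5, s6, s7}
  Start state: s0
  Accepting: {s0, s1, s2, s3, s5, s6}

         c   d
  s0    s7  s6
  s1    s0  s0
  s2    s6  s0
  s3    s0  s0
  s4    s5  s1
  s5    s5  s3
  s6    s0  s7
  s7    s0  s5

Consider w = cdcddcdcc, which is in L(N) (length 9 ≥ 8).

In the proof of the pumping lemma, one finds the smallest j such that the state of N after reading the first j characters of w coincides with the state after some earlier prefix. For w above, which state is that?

State sequence: s0 -c-> s7 -d-> s5 -c-> s5 -d-> s3 -d-> s0 -c-> s7 -d-> s5 -c-> s5 -c-> s5
First repeat at step 3: s5 was already visited.

The earliest repeat is at step j = 3: N is in s5, which it already visited at step i = 2.
With |Q| = 8, pigeonhole forces a state repeat no later than step 8; the substring read between the first and second visits to that state can be pumped.

s5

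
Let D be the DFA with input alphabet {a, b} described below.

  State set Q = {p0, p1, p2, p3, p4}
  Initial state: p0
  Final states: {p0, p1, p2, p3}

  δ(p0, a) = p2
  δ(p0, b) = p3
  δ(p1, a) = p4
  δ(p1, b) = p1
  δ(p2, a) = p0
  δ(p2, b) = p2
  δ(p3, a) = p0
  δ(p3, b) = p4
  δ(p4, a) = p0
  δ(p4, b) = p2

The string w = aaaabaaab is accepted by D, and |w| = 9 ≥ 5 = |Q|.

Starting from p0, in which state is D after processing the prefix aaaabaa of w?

State sequence: p0 -a-> p2 -a-> p0 -a-> p2 -a-> p0 -b-> p3 -a-> p0 -a-> p2

After reading 7 characters, D is in state p2.

p2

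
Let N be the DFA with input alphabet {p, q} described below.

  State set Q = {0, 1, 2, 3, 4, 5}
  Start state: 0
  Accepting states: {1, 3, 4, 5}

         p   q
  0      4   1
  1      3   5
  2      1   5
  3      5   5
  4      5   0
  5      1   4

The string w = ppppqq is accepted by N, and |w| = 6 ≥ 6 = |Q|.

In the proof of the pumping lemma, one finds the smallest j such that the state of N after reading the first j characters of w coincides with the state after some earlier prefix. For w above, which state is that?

Run of N on w = p p p p q q:
  step 0: 0  (start)
  step 1: 4  (read p: 0→4)
  step 2: 5  (read p: 4→5)
  step 3: 1  (read p: 5→1)
  step 4: 3  (read p: 1→3)
  step 5: 5  (read q: 3→5)   ← first repeat (5 seen earlier)
  step 6: 4  (read q: 5→4)

The earliest repeat is at step j = 5: N is in 5, which it already visited at step i = 2.
Since N has 6 states, any run of length ≥ 6 visits 6+1 states, so by pigeonhole some state repeats within the first 6 steps — that repeat gives the pumpable loop.

5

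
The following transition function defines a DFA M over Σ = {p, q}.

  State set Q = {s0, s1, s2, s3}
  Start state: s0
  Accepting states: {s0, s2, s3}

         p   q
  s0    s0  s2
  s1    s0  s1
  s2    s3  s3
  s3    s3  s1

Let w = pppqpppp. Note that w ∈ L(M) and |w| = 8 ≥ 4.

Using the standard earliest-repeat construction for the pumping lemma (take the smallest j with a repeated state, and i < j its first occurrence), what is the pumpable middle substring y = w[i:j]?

p

Run of M on w = p p p q p p p p:
  step 0: s0  (start)
  step 1: s0  (read p: s0→s0)   ← first repeat (s0 seen earlier)
  step 2: s0  (read p: s0→s0)
  step 3: s0  (read p: s0→s0)
  step 4: s2  (read q: s0→s2)
  step 5: s3  (read p: s2→s3)
  step 6: s3  (read p: s3→s3)
  step 7: s3  (read p: s3→s3)
  step 8: s3  (read p: s3→s3)

So i = 0, j = 1, giving x = w[0:0] = ε, y = w[0:1] = p, z = w[1:8] = ppqpppp.
Check: |xy| = 1 ≤ 4 and |y| = 1 ≥ 1. Reading y takes M from s0 back to s0, so every xyⁱz is accepted.
Since M has 4 states, any run of length ≥ 4 visits 4+1 states, so by pigeonhole some state repeats within the first 4 steps — that repeat gives the pumpable loop.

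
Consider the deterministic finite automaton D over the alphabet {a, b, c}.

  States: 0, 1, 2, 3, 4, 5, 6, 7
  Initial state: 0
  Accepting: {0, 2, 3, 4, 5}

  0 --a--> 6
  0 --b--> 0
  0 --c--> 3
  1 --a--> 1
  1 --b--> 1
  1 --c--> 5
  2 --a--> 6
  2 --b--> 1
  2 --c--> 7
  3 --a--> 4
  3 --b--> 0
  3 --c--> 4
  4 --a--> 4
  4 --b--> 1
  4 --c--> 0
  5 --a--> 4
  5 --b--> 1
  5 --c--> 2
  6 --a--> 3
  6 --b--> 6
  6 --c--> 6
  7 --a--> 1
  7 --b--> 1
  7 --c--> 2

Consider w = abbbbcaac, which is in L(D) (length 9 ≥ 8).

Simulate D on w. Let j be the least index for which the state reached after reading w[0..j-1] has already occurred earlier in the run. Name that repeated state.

Run of D on w = a b b b b c a a c:
  step 0: 0  (start)
  step 1: 6  (read a: 0→6)
  step 2: 6  (read b: 6→6)   ← first repeat (6 seen earlier)
  step 3: 6  (read b: 6→6)
  step 4: 6  (read b: 6→6)
  step 5: 6  (read b: 6→6)
  step 6: 6  (read c: 6→6)
  step 7: 3  (read a: 6→3)
  step 8: 4  (read a: 3→4)
  step 9: 0  (read c: 4→0)

The earliest repeat is at step j = 2: D is in 6, which it already visited at step i = 1.
The DFA has 8 states, so the proof of the pumping lemma guarantees a repeated state among the first 8+1 visited; the segment between the two visits is the pumpable y.

6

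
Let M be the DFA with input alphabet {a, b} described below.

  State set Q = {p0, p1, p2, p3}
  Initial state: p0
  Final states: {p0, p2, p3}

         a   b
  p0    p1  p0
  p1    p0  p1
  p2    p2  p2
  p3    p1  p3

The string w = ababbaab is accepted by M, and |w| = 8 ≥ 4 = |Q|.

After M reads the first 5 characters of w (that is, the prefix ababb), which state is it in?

State sequence: p0 -a-> p1 -b-> p1 -a-> p0 -b-> p0 -b-> p0

After reading 5 characters, M is in state p0.
(This kind of state-tracing is the core of the pumping-lemma construction: with 4 states, pigeonhole forces a repeat within the first 4 steps.)

p0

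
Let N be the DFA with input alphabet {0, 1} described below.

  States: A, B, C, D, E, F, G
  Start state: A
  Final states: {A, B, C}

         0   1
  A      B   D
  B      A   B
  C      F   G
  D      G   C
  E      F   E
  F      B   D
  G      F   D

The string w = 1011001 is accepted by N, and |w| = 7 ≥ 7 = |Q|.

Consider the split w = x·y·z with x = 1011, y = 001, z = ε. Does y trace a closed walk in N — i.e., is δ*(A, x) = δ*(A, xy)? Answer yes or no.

no

State sequence: A -1-> D -0-> G -1-> D -1-> C -0-> F -0-> B -1-> B

After x (step 4): C. After xy (step 7): B.
They differ (C ≠ B), so y is not a cycle from the state after x; this split is not the one the pumping-lemma construction produces, and pumping y need not keep the string in L(N).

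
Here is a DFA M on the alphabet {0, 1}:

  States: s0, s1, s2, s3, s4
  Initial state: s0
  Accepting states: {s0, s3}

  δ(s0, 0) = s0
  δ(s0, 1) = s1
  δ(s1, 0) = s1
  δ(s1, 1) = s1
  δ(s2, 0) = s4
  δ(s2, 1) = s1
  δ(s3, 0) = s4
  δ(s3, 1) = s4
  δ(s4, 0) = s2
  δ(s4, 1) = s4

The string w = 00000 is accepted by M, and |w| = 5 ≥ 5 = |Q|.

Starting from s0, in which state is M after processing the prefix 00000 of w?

s0

State sequence: s0 -0-> s0 -0-> s0 -0-> s0 -0-> s0 -0-> s0

After reading 5 characters, M is in state s0.
(This kind of state-tracing is the core of the pumping-lemma construction: with 5 states, pigeonhole forces a repeat within the first 5 steps.)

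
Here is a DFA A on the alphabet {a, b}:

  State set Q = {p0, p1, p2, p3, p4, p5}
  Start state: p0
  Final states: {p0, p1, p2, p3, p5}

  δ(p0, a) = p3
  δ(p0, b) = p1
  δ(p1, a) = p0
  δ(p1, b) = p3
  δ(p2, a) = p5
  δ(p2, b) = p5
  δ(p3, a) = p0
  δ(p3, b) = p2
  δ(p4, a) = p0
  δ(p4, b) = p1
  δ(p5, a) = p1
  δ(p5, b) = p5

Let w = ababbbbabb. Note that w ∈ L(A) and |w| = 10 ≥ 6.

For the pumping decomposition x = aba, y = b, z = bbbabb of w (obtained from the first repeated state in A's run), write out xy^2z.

ababbbbbabb

xy^2z = aba·b·b·bbbabb = ababbbbbabb.
Reading y = b takes A from p5 back to p5, so after x·y·y the machine is still in p5, and z then leads to the accepting state p2. Hence ababbbbbabb ∈ L(A).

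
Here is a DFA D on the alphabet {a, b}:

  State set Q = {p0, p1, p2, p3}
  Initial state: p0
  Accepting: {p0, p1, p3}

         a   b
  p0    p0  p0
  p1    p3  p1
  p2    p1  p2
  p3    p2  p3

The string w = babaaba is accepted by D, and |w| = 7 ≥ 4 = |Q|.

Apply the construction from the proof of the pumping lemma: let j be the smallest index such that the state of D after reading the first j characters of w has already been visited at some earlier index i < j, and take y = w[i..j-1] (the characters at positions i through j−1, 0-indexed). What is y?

State sequence: p0 -b-> p0 -a-> p0 -b-> p0 -a-> p0 -a-> p0 -b-> p0 -a-> p0
First repeat at step 1: p0 was already visited.

So i = 0, j = 1, giving x = w[0:0] = ε, y = w[0:1] = b, z = w[1:7] = abaaba.
Check: |xy| = 1 ≤ 4 and |y| = 1 ≥ 1. Reading y takes D from p0 back to p0, so every xyⁱz is accepted.

b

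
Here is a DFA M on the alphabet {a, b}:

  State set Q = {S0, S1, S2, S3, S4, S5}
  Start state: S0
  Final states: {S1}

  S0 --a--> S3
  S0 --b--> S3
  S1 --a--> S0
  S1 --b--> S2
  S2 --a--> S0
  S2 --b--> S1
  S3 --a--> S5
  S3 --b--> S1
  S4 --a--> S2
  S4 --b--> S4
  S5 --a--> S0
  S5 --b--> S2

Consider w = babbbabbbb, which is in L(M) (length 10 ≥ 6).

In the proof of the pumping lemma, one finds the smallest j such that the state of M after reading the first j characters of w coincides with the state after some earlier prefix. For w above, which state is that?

S2

State sequence: S0 -b-> S3 -a-> S5 -b-> S2 -b-> S1 -b-> S2 -a-> S0 -b-> S3 -b-> S1 -b-> S2 -b-> S1
First repeat at step 5: S2 was already visited.

The earliest repeat is at step j = 5: M is in S2, which it already visited at step i = 3.
Since M has 6 states, any run of length ≥ 6 visits 6+1 states, so by pigeonhole some state repeats within the first 6 steps — that repeat gives the pumpable loop.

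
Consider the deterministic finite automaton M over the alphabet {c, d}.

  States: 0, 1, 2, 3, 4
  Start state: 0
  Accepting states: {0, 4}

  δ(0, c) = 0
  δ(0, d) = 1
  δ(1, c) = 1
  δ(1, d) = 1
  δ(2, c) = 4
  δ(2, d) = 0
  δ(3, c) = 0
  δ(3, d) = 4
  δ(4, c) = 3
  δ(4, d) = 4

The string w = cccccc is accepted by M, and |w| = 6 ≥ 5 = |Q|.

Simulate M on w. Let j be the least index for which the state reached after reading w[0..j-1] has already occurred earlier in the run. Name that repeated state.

0

Run of M on w = c c c c c c:
  step 0: 0  (start)
  step 1: 0  (read c: 0→0)   ← first repeat (0 seen earlier)
  step 2: 0  (read c: 0→0)
  step 3: 0  (read c: 0→0)
  step 4: 0  (read c: 0→0)
  step 5: 0  (read c: 0→0)
  step 6: 0  (read c: 0→0)

The earliest repeat is at step j = 1: M is in 0, which it already visited at step i = 0.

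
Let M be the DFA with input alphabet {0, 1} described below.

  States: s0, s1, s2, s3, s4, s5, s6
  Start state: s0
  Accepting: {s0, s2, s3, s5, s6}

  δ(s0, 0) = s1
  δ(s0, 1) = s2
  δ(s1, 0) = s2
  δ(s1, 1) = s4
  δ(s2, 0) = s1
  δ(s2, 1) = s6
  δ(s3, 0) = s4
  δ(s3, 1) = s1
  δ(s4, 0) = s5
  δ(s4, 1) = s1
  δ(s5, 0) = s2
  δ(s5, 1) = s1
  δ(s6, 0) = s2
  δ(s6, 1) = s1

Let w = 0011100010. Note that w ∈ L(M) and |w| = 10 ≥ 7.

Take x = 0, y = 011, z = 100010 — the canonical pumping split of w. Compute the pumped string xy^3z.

xy^3z = 0·011·011·011·100010 = 0011011011100010.
Reading y = 011 takes M from s1 back to s1, so after x·y·y·y the machine is still in s1, and z then leads to the accepting state s5. Hence 0011011011100010 ∈ L(M).

0011011011100010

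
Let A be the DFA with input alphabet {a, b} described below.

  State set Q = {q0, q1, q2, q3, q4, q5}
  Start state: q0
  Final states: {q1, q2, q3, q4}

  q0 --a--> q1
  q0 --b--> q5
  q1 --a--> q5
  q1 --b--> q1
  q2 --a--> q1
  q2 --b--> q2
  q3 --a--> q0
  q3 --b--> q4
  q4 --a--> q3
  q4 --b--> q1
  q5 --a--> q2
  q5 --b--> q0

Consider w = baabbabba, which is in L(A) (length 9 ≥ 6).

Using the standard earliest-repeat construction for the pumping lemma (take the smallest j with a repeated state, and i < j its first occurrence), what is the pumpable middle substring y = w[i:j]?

State sequence: q0 -b-> q5 -a-> q2 -a-> q1 -b-> q1 -b-> q1 -a-> q5 -b-> q0 -b-> q5 -a-> q2
First repeat at step 4: q1 was already visited.

So i = 3, j = 4, giving x = w[0:3] = baa, y = w[3:4] = b, z = w[4:9] = babba.
Check: |xy| = 4 ≤ 6 and |y| = 1 ≥ 1. Reading y takes A from q1 back to q1, so every xyⁱz is accepted.
The DFA has 6 states, so the proof of the pumping lemma guarantees a repeated state among the first 6+1 visited; the segment between the two visits is the pumpable y.

b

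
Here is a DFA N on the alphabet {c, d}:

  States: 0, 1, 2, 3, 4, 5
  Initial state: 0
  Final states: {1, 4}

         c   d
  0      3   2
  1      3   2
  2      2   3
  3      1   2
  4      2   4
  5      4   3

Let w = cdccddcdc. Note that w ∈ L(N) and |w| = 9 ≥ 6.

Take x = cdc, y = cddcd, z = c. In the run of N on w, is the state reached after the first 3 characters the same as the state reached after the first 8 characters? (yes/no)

no

Run of N on the first 8 characters of w = c d c c d d c d:
  step 0: 0  (start)
  step 1: 3  (read c: 0→3)
  step 2: 2  (read d: 3→2)
  step 3: 2  (read c: 2→2)
  step 4: 2  (read c: 2→2)
  step 5: 3  (read d: 2→3)
  step 6: 2  (read d: 3→2)
  step 7: 2  (read c: 2→2)
  step 8: 3  (read d: 2→3)

After x (step 3): 2. After xy (step 8): 3.
They differ (2 ≠ 3), so y is not a cycle from the state after x; this split is not the one the pumping-lemma construction produces, and pumping y need not keep the string in L(N).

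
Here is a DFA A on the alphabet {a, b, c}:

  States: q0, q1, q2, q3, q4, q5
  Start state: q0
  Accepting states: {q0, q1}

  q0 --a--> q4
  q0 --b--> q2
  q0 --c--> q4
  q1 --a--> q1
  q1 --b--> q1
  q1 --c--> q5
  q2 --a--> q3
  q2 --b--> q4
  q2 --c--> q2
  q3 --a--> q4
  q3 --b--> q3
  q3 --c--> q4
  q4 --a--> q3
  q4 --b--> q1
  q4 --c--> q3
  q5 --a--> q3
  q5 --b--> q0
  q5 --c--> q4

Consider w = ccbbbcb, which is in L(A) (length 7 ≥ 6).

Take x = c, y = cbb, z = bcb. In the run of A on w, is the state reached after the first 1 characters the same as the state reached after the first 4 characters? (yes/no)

Run of A on the first 4 characters of w = c c b b:
  step 0: q0  (start)
  step 1: q4  (read c: q0→q4)
  step 2: q3  (read c: q4→q3)
  step 3: q3  (read b: q3→q3)
  step 4: q3  (read b: q3→q3)

After x (step 1): q4. After xy (step 4): q3.
They differ (q4 ≠ q3), so y is not a cycle from the state after x; this split is not the one the pumping-lemma construction produces, and pumping y need not keep the string in L(A).

no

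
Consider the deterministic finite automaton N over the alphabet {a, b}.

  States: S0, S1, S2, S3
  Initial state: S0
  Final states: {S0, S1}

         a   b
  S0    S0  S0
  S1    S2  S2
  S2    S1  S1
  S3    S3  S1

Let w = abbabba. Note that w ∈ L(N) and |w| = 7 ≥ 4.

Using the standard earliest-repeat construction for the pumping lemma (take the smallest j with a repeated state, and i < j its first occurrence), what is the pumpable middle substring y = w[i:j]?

State sequence: S0 -a-> S0 -b-> S0 -b-> S0 -a-> S0 -b-> S0 -b-> S0 -a-> S0
First repeat at step 1: S0 was already visited.

So i = 0, j = 1, giving x = w[0:0] = ε, y = w[0:1] = a, z = w[1:7] = bbabba.
Check: |xy| = 1 ≤ 4 and |y| = 1 ≥ 1. Reading y takes N from S0 back to S0, so every xyⁱz is accepted.

a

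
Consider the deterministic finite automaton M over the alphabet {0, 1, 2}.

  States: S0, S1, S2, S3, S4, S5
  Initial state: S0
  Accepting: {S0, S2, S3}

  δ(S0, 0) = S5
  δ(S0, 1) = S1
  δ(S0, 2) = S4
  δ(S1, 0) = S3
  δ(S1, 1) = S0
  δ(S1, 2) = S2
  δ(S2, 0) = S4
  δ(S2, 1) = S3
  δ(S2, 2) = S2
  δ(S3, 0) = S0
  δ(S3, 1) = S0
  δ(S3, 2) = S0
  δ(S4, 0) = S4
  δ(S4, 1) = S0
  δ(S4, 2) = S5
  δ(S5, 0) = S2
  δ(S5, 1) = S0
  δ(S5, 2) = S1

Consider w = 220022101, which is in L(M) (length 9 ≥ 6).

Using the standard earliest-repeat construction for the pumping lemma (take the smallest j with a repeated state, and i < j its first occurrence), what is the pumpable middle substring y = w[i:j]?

200

State sequence: S0 -2-> S4 -2-> S5 -0-> S2 -0-> S4 -2-> S5 -2-> S1 -1-> S0 -0-> S5 -1-> S0
First repeat at step 4: S4 was already visited.

So i = 1, j = 4, giving x = w[0:1] = 2, y = w[1:4] = 200, z = w[4:9] = 22101.
Check: |xy| = 4 ≤ 6 and |y| = 3 ≥ 1. Reading y takes M from S4 back to S4, so every xyⁱz is accepted.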